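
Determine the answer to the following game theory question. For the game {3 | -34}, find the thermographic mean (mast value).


Game = {3 | -34}, a switch {a | b} with numbers a > b.
Its thermograph has left wall a - t and right wall b + t, which meet at t = (a - b)/2, where both equal (a + b)/2. So the mast (mean value) is at (a + b)/2.
Mean = (3 + (-34))/2 = -31/2 = -31/2

-31/2


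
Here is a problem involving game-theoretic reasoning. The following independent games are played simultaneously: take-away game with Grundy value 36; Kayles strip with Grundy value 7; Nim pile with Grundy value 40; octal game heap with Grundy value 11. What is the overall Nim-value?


By the Sprague-Grundy theorem, the Grundy value of a sum of games is the XOR of individual Grundy values.
take-away game: Grundy value = 36. Running XOR: 0 XOR 36 = 36
Kayles strip: Grundy value = 7. Running XOR: 36 XOR 7 = 35
Nim pile: Grundy value = 40. Running XOR: 35 XOR 40 = 11
octal game heap: Grundy value = 11. Running XOR: 11 XOR 11 = 0
The combined Grundy value is 0.

0


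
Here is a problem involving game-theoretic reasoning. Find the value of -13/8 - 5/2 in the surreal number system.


x = -13/8, y = 5/2
Converting to common denominator: 8
x = -13/8, y = 20/8
x - y = -13/8 - 5/2 = -33/8

-33/8


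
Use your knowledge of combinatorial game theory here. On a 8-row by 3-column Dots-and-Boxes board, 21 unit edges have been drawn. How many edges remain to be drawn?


Grid: 8 x 3 boxes, i.e. 9 rows and 4 columns of dots.
Horizontal edges: (rows + 1) * cols = 9 * 3 = 27
Vertical edges: rows * (cols + 1) = 8 * 4 = 32
Total edges: 27 + 32 = 59
Edges drawn: 21
Remaining: 59 - 21 = 38

38


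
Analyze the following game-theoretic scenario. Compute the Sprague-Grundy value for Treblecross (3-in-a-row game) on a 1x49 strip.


Treblecross: place X on empty cells; 3-in-a-row wins.
Playing within two cells of an existing X lets the opponent win at once, so sensible play treats the cells i-2..i+2 around each X as dead. The player left with no safe cell loses, so this is a normal-play take-away game on strips of safe cells.
Placing X at cell i (0-indexed) of a strip of k safe cells leaves independent strips of sizes max(0, i-2) and max(0, k-i-3). Hence G(k) = mex{ G(max(0,i-2)) XOR G(max(0,k-i-3)) : 0 <= i < k }, with G(0) = 0.
G(1): splits (0,0):0^0=0 -> mex({0}) = 1
G(2): splits (0,0):0^0=0 -> mex({0}) = 1
G(3): splits (0,0):0^0=0 -> mex({0}) = 1
G(4): splits (0,1):0^1=1 (0,0):0^0=0 -> mex({0, 1}) = 2
G(5): splits (0,2):0^1=1 (0,1):0^1=1 (0,0):0^0=0 -> mex({0, 1}) = 2
G(6) = mex({1}) = 0
G(7) = mex({0, 1, 2}) = 3
G(8) = mex({0, 1, 2}) = 3
G(9) = mex({0, 2}) = 1
G(10) = mex({0, 2, 3}) = 1
G(11) = mex({0, 3}) = 1
G(12) = mex({1, 3}) = 0
G(13) = mex({0, 1, 2, 3}) = 4
G(14) = mex({0, 1, 2}) = 3
G(15) = mex({0, 1, 2}) = 3
G(16) = mex({0, 1, 2, 4}) = 3
G(17) = mex({0, 1, 3, 4}) = 2
G(18) = mex({0, 1, 3, 4}) = 2
G(19) = mex({0, 1, 3, 5}) = 2
G(20) = mex({0, 1, 2, 3, 5}) = 4
G(21) = mex({0, 1, 2, 3, 5}) = 4
G(22) = mex({1, 2, 6}) = 0
G(23) = mex({0, 1, 2, 3, 4, 6}) = 5
G(24) = mex({0, 1, 2, 3, 4}) = 5
G(25) = mex({0, 1, 3, 4, 7}) = 2
G(26) = mex({0, 1, 3, 4, 5, 7}) = 2
G(27) = mex({0, 1, 3, 5}) = 2
G(28) = mex({0, 1, 2, 5}) = 3
G(29) = mex({0, 1, 2, 4, 5, 6}) = 3
G(30) = mex({1, 2, 4, 6}) = 0
G(31) = mex({0, 1, 2, 3, 4, 6}) = 5
G(32) = mex({1, 2, 3, 4, 7}) = 0
G(33) = mex({0, 3, 7}) = 1
G(34) = mex({0, 2, 3, 5, 7}) = 1
G(35) = mex({0, 2, 3, 5, 6}) = 1
G(36) = mex({0, 1, 2, 5, 6}) = 3
G(37) = mex({0, 1, 2, 4, 5, 6}) = 3
G(38) = mex({0, 1, 2, 4}) = 3
G(39) = mex({0, 1, 2, 3, 4, 7}) = 5
G(40) = mex({0, 1, 2, 3, 4, 5, 7}) = 6
G(41) = mex({0, 1, 2, 3, 5, 7}) = 4
G(42) = mex({0, 1, 2, 3, 5, 6, 7}) = 4
G(43) = mex({0, 2, 3, 5, 6}) = 1
G(44) = mex({1, 2, 3, 4, 5, 6}) = 0
G(45) = mex({0, 1, 2, 3, 4, 6, 7}) = 5
G(46) = mex({0, 1, 2, 3, 4, 7}) = 5
G(47) = mex({0, 1, 2, 3, 4, 5, 7}) = 6
G(48) = mex({0, 1, 2, 3, 4, 5, 7}) = 6
G(49) = mex({0, 1, 3, 4, 5, 7}) = 2
Therefore G(49) = 2.

2


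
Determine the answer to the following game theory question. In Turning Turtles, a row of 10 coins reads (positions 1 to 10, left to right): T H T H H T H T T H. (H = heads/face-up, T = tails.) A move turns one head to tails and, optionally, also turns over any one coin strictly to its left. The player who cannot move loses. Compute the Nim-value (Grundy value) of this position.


Coins: T H T H H T H T T H
Key fact: a single head at position k behaves exactly like a Nim heap of size k (turning it to T and optionally flipping a coin at j < k corresponds to moving the heap from k to j, or to 0), and heads combine as a disjunctive sum (two heads at the same place would cancel, matching j XOR j = 0). So the Nim-value is the XOR of the 1-indexed positions of the heads.
Face-up positions (1-indexed): [2, 4, 5, 7, 10]
XOR 0 with 2: 0 XOR 2 = 2
XOR 2 with 4: 2 XOR 4 = 6
XOR 6 with 5: 6 XOR 5 = 3
XOR 3 with 7: 3 XOR 7 = 4
XOR 4 with 10: 4 XOR 10 = 14
Nim-value = 14

14


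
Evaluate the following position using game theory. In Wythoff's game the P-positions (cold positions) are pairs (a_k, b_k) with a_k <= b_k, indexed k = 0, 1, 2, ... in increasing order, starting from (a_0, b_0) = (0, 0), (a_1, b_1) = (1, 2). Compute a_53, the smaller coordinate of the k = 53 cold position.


By Wythoff's theorem, a_k = floor(k * phi) and b_k = floor(k * phi^2) = a_k + k, where phi = (1 + sqrt(5))/2 is the golden ratio.
phi = (1 + sqrt(5))/2 = 1.618034
k = 53
k * phi = 53 * 1.618034 = 85.755801
a_53 = floor(k * phi) = 85

85


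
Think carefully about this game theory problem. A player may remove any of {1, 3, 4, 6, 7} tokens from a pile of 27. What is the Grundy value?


The subtraction set is S = {1, 3, 4, 6, 7}.
G(k) = mex{ G(k - s) : s in S, s <= k }. We compute iteratively: G(0) = 0.
G(1) = mex({0}) = 1
G(2) = mex({1}) = 0
G(3) = mex({0}) = 1
G(4) = mex({0, 1}) = 2
G(5) = mex({0, 1, 2}) = 3
G(6) = mex({0, 1, 3}) = 2
G(7) = mex({0, 1, 2}) = 3
G(8) = mex({0, 1, 2, 3}) = 4
G(9) = mex({0, 1, 2, 3, 4}) = 5
G(10) = mex({1, 2, 3, 5}) = 0
G(11) = mex({0, 2, 3, 4}) = 1
G(12) = mex({1, 2, 3, 4, 5}) = 0
G(13) = mex({0, 2, 3, 5}) = 1
G(14) = mex({0, 1, 3, 4}) = 2
G(15) = mex({0, 1, 2, 4, 5}) = 3
G(16) = mex({0, 1, 3, 5}) = 2
Observe that G(10)..G(16) = 0, 1, 0, 1, 2, 3, 2 repeats G(0)..G(6) = 0, 1, 0, 1, 2, 3, 2.
For k >= max(S) = 7, G(k) is determined by the previous 7 values G(k-7)..G(k-1); a window of 7 consecutive values has recurred shifted by 10, so by induction G(k + 10) = G(k) for all k >= 0: the sequence is periodic from the start with period 10.
One period: G(0..9) = 0, 1, 0, 1, 2, 3, 2, 3, 4, 5.
27 mod 10 = 7, so G(27) = G(7) = 3.

3


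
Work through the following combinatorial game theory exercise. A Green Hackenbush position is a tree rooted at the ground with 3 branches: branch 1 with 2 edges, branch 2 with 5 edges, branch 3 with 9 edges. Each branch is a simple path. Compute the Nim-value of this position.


The tree has 3 branches from the ground vertex.
In Green Hackenbush, the Nim-value of a simple path of length k is k.
Branch 1: length 2, Nim-value = 2
Branch 2: length 5, Nim-value = 5
Branch 3: length 9, Nim-value = 9
Total Nim-value = XOR of all branch values:
0 XOR 2 = 2
2 XOR 5 = 7
7 XOR 9 = 14
Nim-value of the tree = 14

14


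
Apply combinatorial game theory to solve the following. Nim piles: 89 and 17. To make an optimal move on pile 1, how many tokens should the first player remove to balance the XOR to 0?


Piles: 89 and 17
Current XOR: 89 XOR 17 = 72 (non-zero, so this is an N-position).
To make the XOR zero, we need to find a move that balances the piles.
For pile 1 (size 89): target = 89 XOR 72 = 17
We reduce pile 1 from 89 to 17.
Tokens removed: 89 - 17 = 72
Verification: 17 XOR 17 = 0

72


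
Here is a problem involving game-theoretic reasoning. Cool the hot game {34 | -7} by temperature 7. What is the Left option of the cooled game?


Original game: {34 | -7} (a switch {a | b} with a > b).
Cooling by t (for t below the temperature (a - b)/2 = 41/2) taxes each move by t: {a | b} cooled by t is {a - t | b + t}.
Cooling amount: t = 7
Cooled Left option: 34 - 7 = 27
Cooled Right option: -7 + 7 = 0
Cooled game: {27 | 0}
Left option = 27

27


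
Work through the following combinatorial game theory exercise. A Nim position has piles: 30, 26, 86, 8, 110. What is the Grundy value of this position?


We need the XOR (exclusive or) of all pile sizes.
After XOR-ing pile 1 (size 30): 0 XOR 30 = 30
After XOR-ing pile 2 (size 26): 30 XOR 26 = 4
After XOR-ing pile 3 (size 86): 4 XOR 86 = 82
After XOR-ing pile 4 (size 8): 82 XOR 8 = 90
After XOR-ing pile 5 (size 110): 90 XOR 110 = 52
The Nim-value of this position is 52.

52


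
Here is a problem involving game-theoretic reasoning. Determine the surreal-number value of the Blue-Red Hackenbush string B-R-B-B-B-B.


Edges (from ground): B-R-B-B-B-B
By Berlekamp's sign-expansion rule, a Blue-Red Hackenbush stalk has the value of the surreal number whose sign sequence is the edge sequence with B -> + and R -> -.
Sign sequence: +-++++
Trace the sign expansion in the surreal number tree, starting from 0:
Edge 1: B (sign +) -> bounds (0, +inf), value = 1
Edge 2: R (sign -) -> bounds (0, 1), value = 1/2
Edge 3: B (sign +) -> bounds (1/2, 1), value = 3/4
Edge 4: B (sign +) -> bounds (3/4, 1), value = 7/8
Edge 5: B (sign +) -> bounds (7/8, 1), value = 15/16
Edge 6: B (sign +) -> bounds (15/16, 1), value = 31/32
Game value = 31/32

31/32


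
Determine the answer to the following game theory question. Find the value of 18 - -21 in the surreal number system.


x = 18, y = -21
x - y = 18 - -21 = 39

39


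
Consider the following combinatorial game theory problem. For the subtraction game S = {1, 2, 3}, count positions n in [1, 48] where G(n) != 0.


Subtraction set S = {1, 2, 3}, so G(n) = n mod 4.
G(n) = 0 when n is a multiple of 4.
Multiples of 4 in [1, 48]: 12
N-positions (nonzero Grundy) = 48 - 12 = 36

36


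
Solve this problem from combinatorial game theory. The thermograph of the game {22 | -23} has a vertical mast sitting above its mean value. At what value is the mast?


Game = {22 | -23}, a switch {a | b} with numbers a > b.
Its thermograph has left wall a - t and right wall b + t, which meet at t = (a - b)/2, where both equal (a + b)/2. So the mast (mean value) is at (a + b)/2.
Mean = (22 + (-23))/2 = -1/2 = -1/2

-1/2


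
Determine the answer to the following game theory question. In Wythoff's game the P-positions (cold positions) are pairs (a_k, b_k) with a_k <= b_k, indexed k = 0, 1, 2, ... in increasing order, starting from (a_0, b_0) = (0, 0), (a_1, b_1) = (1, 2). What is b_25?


By Wythoff's theorem, a_k = floor(k * phi) and b_k = floor(k * phi^2) = a_k + k, where phi = (1 + sqrt(5))/2 is the golden ratio.
phi = (1 + sqrt(5))/2 = 1.618034
phi^2 = phi + 1 = 2.618034
k = 25
k * phi^2 = 25 * 2.618034 = 65.450850
b_25 = floor(k * phi^2) = 65 (check: a_25 + k = 40 + 25 = 65)

65


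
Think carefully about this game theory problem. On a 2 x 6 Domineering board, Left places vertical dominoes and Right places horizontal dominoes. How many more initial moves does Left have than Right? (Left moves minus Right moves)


Board is 2 x 6 (rows x cols).
Left (vertical) placements: (rows-1) * cols = 1 * 6 = 6
Right (horizontal) placements: rows * (cols-1) = 2 * 5 = 10
Advantage = Left - Right = 6 - 10 = -4

-4


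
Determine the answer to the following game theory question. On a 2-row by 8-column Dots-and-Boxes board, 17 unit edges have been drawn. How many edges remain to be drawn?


Grid: 2 x 8 boxes, i.e. 3 rows and 9 columns of dots.
Horizontal edges: (rows + 1) * cols = 3 * 8 = 24
Vertical edges: rows * (cols + 1) = 2 * 9 = 18
Total edges: 24 + 18 = 42
Edges drawn: 17
Remaining: 42 - 17 = 25

25


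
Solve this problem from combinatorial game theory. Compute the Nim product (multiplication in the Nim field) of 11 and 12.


Nim multiplication is bilinear over XOR: (u XOR v) * w = (u*w) XOR (v*w).
So we split each operand into its bit components and XOR the pairwise Nim products.
11 = 1 + 2 + 8 (as XOR of powers of 2).
12 = 4 + 8 (as XOR of powers of 2).
Using the standard Nim-product table on single bits:
  2*2 = 3,   2*4 = 8,   2*8 = 12,
  4*4 = 6,   4*8 = 11,  8*8 = 13,
and  1*x = x (identity), k*l = l*k (commutative).
Pairwise Nim products:
  1 * 4 = 4
  1 * 8 = 8
  2 * 4 = 8
  2 * 8 = 12
  8 * 4 = 11
  8 * 8 = 13
XOR them: 4 XOR 8 XOR 8 XOR 12 XOR 11 XOR 13 = 14.
Result: 11 * 12 = 14 (in Nim).

14


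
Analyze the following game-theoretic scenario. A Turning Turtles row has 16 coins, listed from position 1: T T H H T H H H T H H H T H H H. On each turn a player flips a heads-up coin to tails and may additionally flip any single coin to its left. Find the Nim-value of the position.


Coins: T T H H T H H H T H H H T H H H
Key fact: a single head at position k behaves exactly like a Nim heap of size k (turning it to T and optionally flipping a coin at j < k corresponds to moving the heap from k to j, or to 0), and heads combine as a disjunctive sum (two heads at the same place would cancel, matching j XOR j = 0). So the Nim-value is the XOR of the 1-indexed positions of the heads.
Face-up positions (1-indexed): [3, 4, 6, 7, 8, 10, 11, 12, 14, 15, 16]
XOR 0 with 3: 0 XOR 3 = 3
XOR 3 with 4: 3 XOR 4 = 7
XOR 7 with 6: 7 XOR 6 = 1
XOR 1 with 7: 1 XOR 7 = 6
XOR 6 with 8: 6 XOR 8 = 14
XOR 14 with 10: 14 XOR 10 = 4
XOR 4 with 11: 4 XOR 11 = 15
XOR 15 with 12: 15 XOR 12 = 3
XOR 3 with 14: 3 XOR 14 = 13
XOR 13 with 15: 13 XOR 15 = 2
XOR 2 with 16: 2 XOR 16 = 18
Nim-value = 18

18


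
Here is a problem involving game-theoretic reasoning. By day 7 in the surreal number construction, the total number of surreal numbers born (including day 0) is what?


Day 0: {|} = 0 is born. Count = 1.
Day n: the number of surreal numbers born by day n is 2^(n+1) - 1.
By day 0: 2^1 - 1 = 1
By day 1: 2^2 - 1 = 3
By day 2: 2^3 - 1 = 7
By day 3: 2^4 - 1 = 15
By day 4: 2^5 - 1 = 31
By day 5: 2^6 - 1 = 63
By day 6: 2^7 - 1 = 127
By day 7: 2^8 - 1 = 255
By day 7: 255 surreal numbers.

255


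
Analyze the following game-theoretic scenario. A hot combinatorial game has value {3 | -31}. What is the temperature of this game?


The game is {3 | -31}, a switch {a | b} with numbers a > b.
Cooling {a | b} by t gives {a - t | b + t}, which stops being hot when a - t = b + t, i.e. at t = (a - b)/2. So the temperature of a switch is (a - b)/2.
Temperature = (Left option - Right option) / 2
= (3 - (-31)) / 2
= 34 / 2
= 17

17


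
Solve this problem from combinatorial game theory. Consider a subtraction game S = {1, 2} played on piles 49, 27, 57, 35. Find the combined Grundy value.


Subtraction set: {1, 2}
For this subtraction set, G(n) = n mod 3 (period = max + 1 = 3).
Pile 1 (size 49): G(49) = 49 mod 3 = 1
Pile 2 (size 27): G(27) = 27 mod 3 = 0
Pile 3 (size 57): G(57) = 57 mod 3 = 0
Pile 4 (size 35): G(35) = 35 mod 3 = 2
Total Grundy value = XOR of all: 1 XOR 0 XOR 0 XOR 2 = 3

3


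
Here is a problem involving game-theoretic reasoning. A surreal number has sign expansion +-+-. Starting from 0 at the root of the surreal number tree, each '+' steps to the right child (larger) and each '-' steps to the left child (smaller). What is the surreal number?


Sign expansion: +-+-
Rule: track bounds (lo, hi), initially (-inf, +inf). On '+', the current value becomes lo and we move to the simplest number in (value, hi): value + 1 if hi = +inf, otherwise the midpoint (value + hi)/2. On '-', the current value becomes hi and we move to value - 1 if lo = -inf, otherwise the midpoint (lo + value)/2.
Start at 0.
Step 1: sign = +, move right. Bounds: (0, +inf). Value = 1
Step 2: sign = -, move left. Bounds: (0, 1). Value = 1/2
Step 3: sign = +, move right. Bounds: (1/2, 1). Value = 3/4
Step 4: sign = -, move left. Bounds: (1/2, 3/4). Value = 5/8
The surreal number with sign expansion +-+- is 5/8.

5/8


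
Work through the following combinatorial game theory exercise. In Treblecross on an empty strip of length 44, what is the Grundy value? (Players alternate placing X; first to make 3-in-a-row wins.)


Treblecross: place X on empty cells; 3-in-a-row wins.
Playing within two cells of an existing X lets the opponent win at once, so sensible play treats the cells i-2..i+2 around each X as dead. The player left with no safe cell loses, so this is a normal-play take-away game on strips of safe cells.
Placing X at cell i (0-indexed) of a strip of k safe cells leaves independent strips of sizes max(0, i-2) and max(0, k-i-3). Hence G(k) = mex{ G(max(0,i-2)) XOR G(max(0,k-i-3)) : 0 <= i < k }, with G(0) = 0.
G(1): splits (0,0):0^0=0 -> mex({0}) = 1
G(2): splits (0,0):0^0=0 -> mex({0}) = 1
G(3): splits (0,0):0^0=0 -> mex({0}) = 1
G(4): splits (0,1):0^1=1 (0,0):0^0=0 -> mex({0, 1}) = 2
G(5): splits (0,2):0^1=1 (0,1):0^1=1 (0,0):0^0=0 -> mex({0, 1}) = 2
G(6) = mex({1}) = 0
G(7) = mex({0, 1, 2}) = 3
G(8) = mex({0, 1, 2}) = 3
G(9) = mex({0, 2}) = 1
G(10) = mex({0, 2, 3}) = 1
G(11) = mex({0, 3}) = 1
G(12) = mex({1, 3}) = 0
G(13) = mex({0, 1, 2, 3}) = 4
G(14) = mex({0, 1, 2}) = 3
G(15) = mex({0, 1, 2}) = 3
G(16) = mex({0, 1, 2, 4}) = 3
G(17) = mex({0, 1, 3, 4}) = 2
G(18) = mex({0, 1, 3, 4}) = 2
G(19) = mex({0, 1, 3, 5}) = 2
G(20) = mex({0, 1, 2, 3, 5}) = 4
G(21) = mex({0, 1, 2, 3, 5}) = 4
G(22) = mex({1, 2, 6}) = 0
G(23) = mex({0, 1, 2, 3, 4, 6}) = 5
G(24) = mex({0, 1, 2, 3, 4}) = 5
G(25) = mex({0, 1, 3, 4, 7}) = 2
G(26) = mex({0, 1, 3, 4, 5, 7}) = 2
G(27) = mex({0, 1, 3, 5}) = 2
G(28) = mex({0, 1, 2, 5}) = 3
G(29) = mex({0, 1, 2, 4, 5, 6}) = 3
G(30) = mex({1, 2, 4, 6}) = 0
G(31) = mex({0, 1, 2, 3, 4, 6}) = 5
G(32) = mex({1, 2, 3, 4, 7}) = 0
G(33) = mex({0, 3, 7}) = 1
G(34) = mex({0, 2, 3, 5, 7}) = 1
G(35) = mex({0, 2, 3, 5, 6}) = 1
G(36) = mex({0, 1, 2, 5, 6}) = 3
G(37) = mex({0, 1, 2, 4, 5, 6}) = 3
G(38) = mex({0, 1, 2, 4}) = 3
G(39) = mex({0, 1, 2, 3, 4, 7}) = 5
G(40) = mex({0, 1, 2, 3, 4, 5, 7}) = 6
G(41) = mex({0, 1, 2, 3, 5, 7}) = 4
G(42) = mex({0, 1, 2, 3, 5, 6, 7}) = 4
G(43) = mex({0, 2, 3, 5, 6}) = 1
G(44) = mex({1, 2, 3, 4, 5, 6}) = 0
Therefore G(44) = 0.

0


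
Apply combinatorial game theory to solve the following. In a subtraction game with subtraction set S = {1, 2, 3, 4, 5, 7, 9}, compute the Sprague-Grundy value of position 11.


The subtraction set is S = {1, 2, 3, 4, 5, 7, 9}.
G(k) = mex{ G(k - s) : s in S, s <= k }. We compute iteratively: G(0) = 0.
G(1) = mex({0}) = 1
G(2) = mex({0, 1}) = 2
G(3) = mex({0, 1, 2}) = 3
G(4) = mex({0, 1, 2, 3}) = 4
G(5) = mex({0, 1, 2, 3, 4}) = 5
G(6) = mex({1, 2, 3, 4, 5}) = 0
G(7) = mex({0, 2, 3, 4, 5}) = 1
G(8) = mex({0, 1, 3, 4, 5}) = 2
G(9) = mex({0, 1, 2, 4, 5}) = 3
G(10) = mex({0, 1, 2, 3, 5}) = 4
G(11) = mex({0, 1, 2, 3, 4}) = 5
Therefore G(11) = 5.

5


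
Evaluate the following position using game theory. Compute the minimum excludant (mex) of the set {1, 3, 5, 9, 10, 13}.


Set = {1, 3, 5, 9, 10, 13}
0 is NOT in the set. This is the mex.
mex = 0

0


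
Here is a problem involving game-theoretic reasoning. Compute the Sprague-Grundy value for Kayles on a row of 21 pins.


Kayles: a move removes 1 or 2 adjacent pins from a contiguous row.
Removing pins from a row of k leaves two independent rows (a, b) with a + b = k - 1 (one pin) or a + b = k - 2 (two pins); an end removal gives a = 0.
By Sprague-Grundy, G(k) = mex{ G(a) XOR G(b) } over all these splits. G(0) = 0.
G(1): splits (0,0):0^0=0 -> mex({0}) = 1
G(2): splits (0,1):0^1=1 (0,0):0^0=0 -> mex({0, 1}) = 2
G(3): splits (0,2):0^2=2 (1,1):1^1=0 (0,1):0^1=1 -> mex({0, 1, 2}) = 3
G(4): splits (0,3):0^3=3 (1,2):1^2=3 (0,2):0^2=2 (1,1):1^1=0 -> mex({0, 2, 3}) = 1
G(5): splits (0,4):0^1=1 (1,3):1^3=2 (2,2):2^2=0 (0,3):0^3=3 (1,2):1^2=3 -> mex({0, 1, 2, 3}) = 4
G(6) = mex({0, 1, 2, 4}) = 3
G(7) = mex({0, 1, 3, 4, 5}) = 2
G(8) = mex({0, 2, 3, 5, 6}) = 1
G(9) = mex({0, 1, 2, 3, 6, 7}) = 4
G(10) = mex({0, 1, 3, 4, 5, 7}) = 2
G(11) = mex({0, 1, 2, 3, 4, 5}) = 6
G(12) = mex({0, 1, 2, 3, 5, 6, 7}) = 4
G(13) = mex({0, 2, 3, 4, 6, 7}) = 1
G(14) = mex({0, 1, 4, 5, 6, 7}) = 2
G(15) = mex({0, 1, 2, 3, 4, 5, 6}) = 7
G(16) = mex({0, 2, 3, 5, 6, 7}) = 1
G(17) = mex({0, 1, 2, 3, 5, 6, 7}) = 4
G(18) = mex({0, 1, 2, 4, 5, 6}) = 3
G(19) = mex({0, 1, 3, 4, 5, 7}) = 2
G(20) = mex({0, 2, 3, 4, 5, 6, 7}) = 1
G(21) = mex({0, 1, 2, 3, 5, 6, 7}) = 4
Therefore G(21) = 4.

4


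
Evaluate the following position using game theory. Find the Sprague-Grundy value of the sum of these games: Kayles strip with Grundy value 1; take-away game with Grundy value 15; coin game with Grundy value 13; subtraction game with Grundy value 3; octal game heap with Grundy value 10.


By the Sprague-Grundy theorem, the Grundy value of a sum of games is the XOR of individual Grundy values.
Kayles strip: Grundy value = 1. Running XOR: 0 XOR 1 = 1
take-away game: Grundy value = 15. Running XOR: 1 XOR 15 = 14
coin game: Grundy value = 13. Running XOR: 14 XOR 13 = 3
subtraction game: Grundy value = 3. Running XOR: 3 XOR 3 = 0
octal game heap: Grundy value = 10. Running XOR: 0 XOR 10 = 10
The combined Grundy value is 10.

10


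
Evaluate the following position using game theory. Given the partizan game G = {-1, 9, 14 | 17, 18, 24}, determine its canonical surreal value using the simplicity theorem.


Left options: {-1, 9, 14}, max = 14
Right options: {17, 18, 24}, min = 17
All options are numbers and max(Left) < min(Right), so by the simplicity theorem the value is the simplest (earliest-born) number strictly between 14 and 17.
Integers 15 through 16 all lie strictly between 14 and 17.
Among integers, the simplest (lowest birthday = smallest |n|; 0 is born on day 0, +-n on day n) is 15.
No non-integer in the interval can be simpler: if x is a non-integer in the interval, then floor(x) or ceil(x) also lies in the interval (the interval contains an integer), and both are proper prefixes of x's sign expansion, i.e. born earlier. So the game value is 15.
Game value = 15

15


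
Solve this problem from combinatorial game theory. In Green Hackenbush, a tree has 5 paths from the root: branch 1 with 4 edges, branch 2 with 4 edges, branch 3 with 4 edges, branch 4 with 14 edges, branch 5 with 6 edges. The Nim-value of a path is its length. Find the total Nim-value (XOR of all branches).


The tree has 5 branches from the ground vertex.
In Green Hackenbush, the Nim-value of a simple path of length k is k.
Branch 1: length 4, Nim-value = 4
Branch 2: length 4, Nim-value = 4
Branch 3: length 4, Nim-value = 4
Branch 4: length 14, Nim-value = 14
Branch 5: length 6, Nim-value = 6
Total Nim-value = XOR of all branch values:
0 XOR 4 = 4
4 XOR 4 = 0
0 XOR 4 = 4
4 XOR 14 = 10
10 XOR 6 = 12
Nim-value of the tree = 12

12


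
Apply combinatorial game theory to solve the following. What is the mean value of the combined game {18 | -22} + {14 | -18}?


G1 = {18 | -22}, G2 = {14 | -18}
Each is a switch {a | b} with numbers a > b; its mean value is (a + b)/2, and mean value is additive over game sums: m(G1 + G2) = m(G1) + m(G2).
Mean of G1 = (18 + (-22))/2 = -4/2 = -2
Mean of G2 = (14 + (-18))/2 = -4/2 = -2
Mean of G1 + G2 = -2 + -2 = -4

-4


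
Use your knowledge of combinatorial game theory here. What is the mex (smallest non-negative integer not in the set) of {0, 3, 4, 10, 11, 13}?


Set = {0, 3, 4, 10, 11, 13}
0 is in the set.
1 is NOT in the set. This is the mex.
mex = 1

1


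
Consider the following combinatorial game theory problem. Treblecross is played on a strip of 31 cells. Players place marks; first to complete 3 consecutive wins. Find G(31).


Treblecross: place X on empty cells; 3-in-a-row wins.
Playing within two cells of an existing X lets the opponent win at once, so sensible play treats the cells i-2..i+2 around each X as dead. The player left with no safe cell loses, so this is a normal-play take-away game on strips of safe cells.
Placing X at cell i (0-indexed) of a strip of k safe cells leaves independent strips of sizes max(0, i-2) and max(0, k-i-3). Hence G(k) = mex{ G(max(0,i-2)) XOR G(max(0,k-i-3)) : 0 <= i < k }, with G(0) = 0.
G(1): splits (0,0):0^0=0 -> mex({0}) = 1
G(2): splits (0,0):0^0=0 -> mex({0}) = 1
G(3): splits (0,0):0^0=0 -> mex({0}) = 1
G(4): splits (0,1):0^1=1 (0,0):0^0=0 -> mex({0, 1}) = 2
G(5): splits (0,2):0^1=1 (0,1):0^1=1 (0,0):0^0=0 -> mex({0, 1}) = 2
G(6) = mex({1}) = 0
G(7) = mex({0, 1, 2}) = 3
G(8) = mex({0, 1, 2}) = 3
G(9) = mex({0, 2}) = 1
G(10) = mex({0, 2, 3}) = 1
G(11) = mex({0, 3}) = 1
G(12) = mex({1, 3}) = 0
G(13) = mex({0, 1, 2, 3}) = 4
G(14) = mex({0, 1, 2}) = 3
G(15) = mex({0, 1, 2}) = 3
G(16) = mex({0, 1, 2, 4}) = 3
G(17) = mex({0, 1, 3, 4}) = 2
G(18) = mex({0, 1, 3, 4}) = 2
G(19) = mex({0, 1, 3, 5}) = 2
G(20) = mex({0, 1, 2, 3, 5}) = 4
G(21) = mex({0, 1, 2, 3, 5}) = 4
G(22) = mex({1, 2, 6}) = 0
G(23) = mex({0, 1, 2, 3, 4, 6}) = 5
G(24) = mex({0, 1, 2, 3, 4}) = 5
G(25) = mex({0, 1, 3, 4, 7}) = 2
G(26) = mex({0, 1, 3, 4, 5, 7}) = 2
G(27) = mex({0, 1, 3, 5}) = 2
G(28) = mex({0, 1, 2, 5}) = 3
G(29) = mex({0, 1, 2, 4, 5, 6}) = 3
G(30) = mex({1, 2, 4, 6}) = 0
G(31) = mex({0, 1, 2, 3, 4, 6}) = 5
Therefore G(31) = 5.

5


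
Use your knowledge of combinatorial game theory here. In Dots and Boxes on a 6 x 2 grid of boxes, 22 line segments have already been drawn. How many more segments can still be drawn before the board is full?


Grid: 6 x 2 boxes, i.e. 7 rows and 3 columns of dots.
Horizontal edges: (rows + 1) * cols = 7 * 2 = 14
Vertical edges: rows * (cols + 1) = 6 * 3 = 18
Total edges: 14 + 18 = 32
Edges drawn: 22
Remaining: 32 - 22 = 10

10


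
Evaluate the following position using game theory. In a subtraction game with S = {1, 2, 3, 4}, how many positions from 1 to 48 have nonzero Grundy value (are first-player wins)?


Subtraction set S = {1, 2, 3, 4}, so G(n) = n mod 5.
G(n) = 0 when n is a multiple of 5.
Multiples of 5 in [1, 48]: 9
N-positions (nonzero Grundy) = 48 - 9 = 39

39


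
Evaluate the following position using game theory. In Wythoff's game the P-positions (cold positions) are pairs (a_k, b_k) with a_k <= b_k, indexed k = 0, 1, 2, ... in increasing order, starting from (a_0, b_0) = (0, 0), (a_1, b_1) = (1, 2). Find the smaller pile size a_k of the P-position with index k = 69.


By Wythoff's theorem, a_k = floor(k * phi) and b_k = floor(k * phi^2) = a_k + k, where phi = (1 + sqrt(5))/2 is the golden ratio.
phi = (1 + sqrt(5))/2 = 1.618034
k = 69
k * phi = 69 * 1.618034 = 111.644345
a_69 = floor(k * phi) = 111

111


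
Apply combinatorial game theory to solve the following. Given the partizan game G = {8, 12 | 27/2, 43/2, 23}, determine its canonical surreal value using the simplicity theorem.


Left options: {8, 12}, max = 12
Right options: {27/2, 43/2, 23}, min = 27/2
All options are numbers and max(Left) < min(Right), so by the simplicity theorem the value is the simplest (earliest-born) number strictly between 12 and 27/2.
The only integer strictly between 12 and 27/2 is 13.
No non-integer in the interval can be simpler: if x is a non-integer in the interval, then floor(x) or ceil(x) also lies in the interval (the interval contains an integer), and both are proper prefixes of x's sign expansion, i.e. born earlier. So the game value is 13.
Game value = 13

13


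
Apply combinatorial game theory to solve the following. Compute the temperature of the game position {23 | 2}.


The game is {23 | 2}, a switch {a | b} with numbers a > b.
Cooling {a | b} by t gives {a - t | b + t}, which stops being hot when a - t = b + t, i.e. at t = (a - b)/2. So the temperature of a switch is (a - b)/2.
Temperature = (Left option - Right option) / 2
= (23 - (2)) / 2
= 21 / 2
= 21/2

21/2


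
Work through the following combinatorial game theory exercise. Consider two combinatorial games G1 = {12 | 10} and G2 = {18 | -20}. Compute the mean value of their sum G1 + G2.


G1 = {12 | 10}, G2 = {18 | -20}
Each is a switch {a | b} with numbers a > b; its mean value is (a + b)/2, and mean value is additive over game sums: m(G1 + G2) = m(G1) + m(G2).
Mean of G1 = (12 + (10))/2 = 22/2 = 11
Mean of G2 = (18 + (-20))/2 = -2/2 = -1
Mean of G1 + G2 = 11 + -1 = 10

10


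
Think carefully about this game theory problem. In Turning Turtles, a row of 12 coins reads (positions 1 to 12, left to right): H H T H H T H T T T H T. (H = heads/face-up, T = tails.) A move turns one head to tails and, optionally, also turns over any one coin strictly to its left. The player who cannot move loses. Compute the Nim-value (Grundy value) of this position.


Coins: H H T H H T H T T T H T
Key fact: a single head at position k behaves exactly like a Nim heap of size k (turning it to T and optionally flipping a coin at j < k corresponds to moving the heap from k to j, or to 0), and heads combine as a disjunctive sum (two heads at the same place would cancel, matching j XOR j = 0). So the Nim-value is the XOR of the 1-indexed positions of the heads.
Face-up positions (1-indexed): [1, 2, 4, 5, 7, 11]
XOR 0 with 1: 0 XOR 1 = 1
XOR 1 with 2: 1 XOR 2 = 3
XOR 3 with 4: 3 XOR 4 = 7
XOR 7 with 5: 7 XOR 5 = 2
XOR 2 with 7: 2 XOR 7 = 5
XOR 5 with 11: 5 XOR 11 = 14
Nim-value = 14

14


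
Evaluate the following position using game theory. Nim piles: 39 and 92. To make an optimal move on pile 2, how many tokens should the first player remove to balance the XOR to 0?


Piles: 39 and 92
Current XOR: 39 XOR 92 = 123 (non-zero, so this is an N-position).
To make the XOR zero, we need to find a move that balances the piles.
For pile 2 (size 92): target = 92 XOR 123 = 39
We reduce pile 2 from 92 to 39.
Tokens removed: 92 - 39 = 53
Verification: 39 XOR 39 = 0

53


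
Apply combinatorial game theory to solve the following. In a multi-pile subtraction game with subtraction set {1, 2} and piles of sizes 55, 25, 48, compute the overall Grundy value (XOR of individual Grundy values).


Subtraction set: {1, 2}
For this subtraction set, G(n) = n mod 3 (period = max + 1 = 3).
Pile 1 (size 55): G(55) = 55 mod 3 = 1
Pile 2 (size 25): G(25) = 25 mod 3 = 1
Pile 3 (size 48): G(48) = 48 mod 3 = 0
Total Grundy value = XOR of all: 1 XOR 1 XOR 0 = 0

0


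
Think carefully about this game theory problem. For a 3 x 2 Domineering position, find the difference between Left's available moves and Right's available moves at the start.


Board is 3 x 2 (rows x cols).
Left (vertical) placements: (rows-1) * cols = 2 * 2 = 4
Right (horizontal) placements: rows * (cols-1) = 3 * 1 = 3
Advantage = Left - Right = 4 - 3 = 1

1


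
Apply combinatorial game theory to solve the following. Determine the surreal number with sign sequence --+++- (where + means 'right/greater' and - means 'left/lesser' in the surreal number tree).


Sign expansion: --+++-
Rule: track bounds (lo, hi), initially (-inf, +inf). On '+', the current value becomes lo and we move to the simplest number in (value, hi): value + 1 if hi = +inf, otherwise the midpoint (value + hi)/2. On '-', the current value becomes hi and we move to value - 1 if lo = -inf, otherwise the midpoint (lo + value)/2.
Start at 0.
Step 1: sign = -, move left. Bounds: (-inf, 0). Value = -1
Step 2: sign = -, move left. Bounds: (-inf, -1). Value = -2
Step 3: sign = +, move right. Bounds: (-2, -1). Value = -3/2
Step 4: sign = +, move right. Bounds: (-3/2, -1). Value = -5/4
Step 5: sign = +, move right. Bounds: (-5/4, -1). Value = -9/8
Step 6: sign = -, move left. Bounds: (-5/4, -9/8). Value = -19/16
The surreal number with sign expansion --+++- is -19/16.

-19/16


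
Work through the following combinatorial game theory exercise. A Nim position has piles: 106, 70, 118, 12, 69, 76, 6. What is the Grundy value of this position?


We need the XOR (exclusive or) of all pile sizes.
After XOR-ing pile 1 (size 106): 0 XOR 106 = 106
After XOR-ing pile 2 (size 70): 106 XOR 70 = 44
After XOR-ing pile 3 (size 118): 44 XOR 118 = 90
After XOR-ing pile 4 (size 12): 90 XOR 12 = 86
After XOR-ing pile 5 (size 69): 86 XOR 69 = 19
After XOR-ing pile 6 (size 76): 19 XOR 76 = 95
After XOR-ing pile 7 (size 6): 95 XOR 6 = 89
The Nim-value of this position is 89.

89


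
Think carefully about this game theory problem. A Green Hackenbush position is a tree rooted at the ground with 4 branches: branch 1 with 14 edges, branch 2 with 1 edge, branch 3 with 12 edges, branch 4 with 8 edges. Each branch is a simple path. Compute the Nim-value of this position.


The tree has 4 branches from the ground vertex.
In Green Hackenbush, the Nim-value of a simple path of length k is k.
Branch 1: length 14, Nim-value = 14
Branch 2: length 1, Nim-value = 1
Branch 3: length 12, Nim-value = 12
Branch 4: length 8, Nim-value = 8
Total Nim-value = XOR of all branch values:
0 XOR 14 = 14
14 XOR 1 = 15
15 XOR 12 = 3
3 XOR 8 = 11
Nim-value of the tree = 11

11


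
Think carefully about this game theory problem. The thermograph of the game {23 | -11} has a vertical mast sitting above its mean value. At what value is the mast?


Game = {23 | -11}, a switch {a | b} with numbers a > b.
Its thermograph has left wall a - t and right wall b + t, which meet at t = (a - b)/2, where both equal (a + b)/2. So the mast (mean value) is at (a + b)/2.
Mean = (23 + (-11))/2 = 12/2 = 6

6


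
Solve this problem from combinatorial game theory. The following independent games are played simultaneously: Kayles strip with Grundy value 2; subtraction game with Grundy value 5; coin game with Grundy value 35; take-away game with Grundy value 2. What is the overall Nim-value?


By the Sprague-Grundy theorem, the Grundy value of a sum of games is the XOR of individual Grundy values.
Kayles strip: Grundy value = 2. Running XOR: 0 XOR 2 = 2
subtraction game: Grundy value = 5. Running XOR: 2 XOR 5 = 7
coin game: Grundy value = 35. Running XOR: 7 XOR 35 = 36
take-away game: Grundy value = 2. Running XOR: 36 XOR 2 = 38
The combined Grundy value is 38.

38


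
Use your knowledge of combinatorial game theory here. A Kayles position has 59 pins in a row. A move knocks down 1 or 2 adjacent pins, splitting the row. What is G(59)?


Kayles: a move removes 1 or 2 adjacent pins from a contiguous row.
Removing pins from a row of k leaves two independent rows (a, b) with a + b = k - 1 (one pin) or a + b = k - 2 (two pins); an end removal gives a = 0.
By Sprague-Grundy, G(k) = mex{ G(a) XOR G(b) } over all these splits. G(0) = 0.
G(1): splits (0,0):0^0=0 -> mex({0}) = 1
G(2): splits (0,1):0^1=1 (0,0):0^0=0 -> mex({0, 1}) = 2
G(3): splits (0,2):0^2=2 (1,1):1^1=0 (0,1):0^1=1 -> mex({0, 1, 2}) = 3
G(4): splits (0,3):0^3=3 (1,2):1^2=3 (0,2):0^2=2 (1,1):1^1=0 -> mex({0, 2, 3}) = 1
G(5): splits (0,4):0^1=1 (1,3):1^3=2 (2,2):2^2=0 (0,3):0^3=3 (1,2):1^2=3 -> mex({0, 1, 2, 3}) = 4
G(6) = mex({0, 1, 2, 4}) = 3
G(7) = mex({0, 1, 3, 4, 5}) = 2
G(8) = mex({0, 2, 3, 5, 6}) = 1
G(9) = mex({0, 1, 2, 3, 6, 7}) = 4
G(10) = mex({0, 1, 3, 4, 5, 7}) = 2
G(11) = mex({0, 1, 2, 3, 4, 5}) = 6
G(12) = mex({0, 1, 2, 3, 5, 6, 7}) = 4
G(13) = mex({0, 2, 3, 4, 6, 7}) = 1
G(14) = mex({0, 1, 4, 5, 6, 7}) = 2
G(15) = mex({0, 1, 2, 3, 4, 5, 6}) = 7
G(16) = mex({0, 2, 3, 5, 6, 7}) = 1
G(17) = mex({0, 1, 2, 3, 5, 6, 7}) = 4
G(18) = mex({0, 1, 2, 4, 5, 6}) = 3
G(19) = mex({0, 1, 3, 4, 5, 7}) = 2
G(20) = mex({0, 2, 3, 4, 5, 6, 7}) = 1
G(21) = mex({0, 1, 2, 3, 5, 6, 7}) = 4
G(22) = mex({0, 1, 2, 3, 4, 5, 7}) = 6
G(23) = mex({0, 1, 2, 3, 4, 5, 6}) = 7
G(24) = mex({0, 1, 2, 3, 5, 6, 7}) = 4
G(25) = mex({0, 2, 3, 4, 6, 7}) = 1
G(26) = mex({0, 1, 3, 4, 5, 6, 7}) = 2
G(27) = mex({0, 1, 2, 3, 4, 5, 6, 7}) = 8
G(28) = mex({0, 1, 2, 3, 4, 6, 7, 8}) = 5
G(29) = mex({0, 1, 2, 3, 5, 6, 7, 8, 9}) = 4
G(30) = mex({0, 1, 2, 3, 4, 5, 6, 9, 10}) = 7
G(31) = mex({0, 1, 3, 4, 5, 7, 10, 11}) = 2
G(32) = mex({0, 2, 3, 4, 5, 6, 7, 9, 11}) = 1
G(33) = mex({0, 1, 2, 3, 4, 5, 6, 7, 9, 12}) = 8
G(34) = mex({0, 1, 2, 3, 4, 5, 7, 8, 11, 12}) = 6
G(35) = mex({0, 1, 2, 3, 4, 5, 6, 8, 9, 10, 11}) = 7
G(36) = mex({0, 1, 2, 3, 5, 6, 7, 9, 10}) = 4
G(37) = mex({0, 2, 3, 4, 6, 7, 9, 10, 11, 12}) = 1
G(38) = mex({0, 1, 3, 4, 5, 6, 7, 9, 10, 11, 12}) = 2
G(39) = mex({0, 1, 2, 4, 5, 6, 7, 9, 10, 12, 14}) = 3
G(40) = mex({0, 2, 3, 4, 6, 7, 11, 12, 14}) = 1
G(41) = mex({0, 1, 2, 3, 5, 6, 7, 9, 10, 11, 12}) = 4
G(42) = mex({0, 1, 2, 3, 4, 5, 6, 9, 10}) = 7
G(43) = mex({0, 1, 3, 4, 5, 7, 9, 10, 12, 15}) = 2
G(44) = mex({0, 2, 3, 4, 5, 6, 7, 9, 10, 12, 15}) = 1
G(45) = mex({0, 1, 2, 3, 4, 5, 6, 7, 9, 10, 12, 14}) = 8
G(46) = mex({0, 1, 3, 4, 5, 7, 8, 11, 12, 14}) = 2
G(47) = mex({0, 1, 2, 3, 4, 5, 6, 8, 9, 10, 11, 12}) = 7
G(48) = mex({0, 1, 2, 3, 5, 6, 7, 9, 10}) = 4
G(49) = mex({0, 2, 3, 4, 6, 7, 9, 10, 11, 12, 15}) = 1
G(50) = mex({0, 1, 4, 5, 6, 7, 9, 11, 12, 14, 15}) = 2
G(51) = mex({0, 1, 2, 3, 4, 5, 6, 7, 9, 12, 14, 15}) = 8
G(52) = mex({0, 2, 3, 4, 5, 6, 7, 8, 11, 12, 15}) = 1
G(53) = mex({0, 1, 2, 3, 5, 6, 7, 8, 9, 10, 11, 12}) = 4
G(54) = mex({0, 1, 2, 3, 4, 5, 6, 9, 10}) = 7
G(55) = mex({0, 1, 3, 4, 5, 7, 9, 10, 11, 12}) = 2
G(56) = mex({0, 2, 3, 4, 5, 6, 7, 9, 10, 11, 12, 13, 14}) = 1
G(57) = mex({0, 1, 2, 3, 5, 6, 7, 9, 10, 12, 13, 14, 15}) = 4
G(58) = mex({0, 1, 3, 4, 5, 7, 11, 12, 14, 15}) = 2
G(59) = mex({0, 1, 2, 3, 4, 5, 6, 9, 10, 11, 12, 15}) = 7
Therefore G(59) = 7.

7


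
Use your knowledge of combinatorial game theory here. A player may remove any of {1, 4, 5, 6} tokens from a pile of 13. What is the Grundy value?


The subtraction set is S = {1, 4, 5, 6}.
G(k) = mex{ G(k - s) : s in S, s <= k }. We compute iteratively: G(0) = 0.
G(1) = mex({0}) = 1
G(2) = mex({1}) = 0
G(3) = mex({0}) = 1
G(4) = mex({0, 1}) = 2
G(5) = mex({0, 1, 2}) = 3
G(6) = mex({0, 1, 3}) = 2
G(7) = mex({0, 1, 2}) = 3
G(8) = mex({0, 1, 2, 3}) = 4
G(9) = mex({1, 2, 3, 4}) = 0
G(10) = mex({0, 2, 3}) = 1
G(11) = mex({1, 2, 3}) = 0
G(12) = mex({0, 2, 3, 4}) = 1
G(13) = mex({0, 1, 3, 4}) = 2
Therefore G(13) = 2.

2


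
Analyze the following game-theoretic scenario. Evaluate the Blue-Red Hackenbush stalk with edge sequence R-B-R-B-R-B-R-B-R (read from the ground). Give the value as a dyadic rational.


Edges (from ground): R-B-R-B-R-B-R-B-R
By Berlekamp's sign-expansion rule, a Blue-Red Hackenbush stalk has the value of the surreal number whose sign sequence is the edge sequence with B -> + and R -> -.
Sign sequence: -+-+-+-+-
Trace the sign expansion in the surreal number tree, starting from 0:
Edge 1: R (sign -) -> bounds (-inf, 0), value = -1
Edge 2: B (sign +) -> bounds (-1, 0), value = -1/2
Edge 3: R (sign -) -> bounds (-1, -1/2), value = -3/4
Edge 4: B (sign +) -> bounds (-3/4, -1/2), value = -5/8
Edge 5: R (sign -) -> bounds (-3/4, -5/8), value = -11/16
Edge 6: B (sign +) -> bounds (-11/16, -5/8), value = -21/32
Edge 7: R (sign -) -> bounds (-11/16, -21/32), value = -43/64
Edge 8: B (sign +) -> bounds (-43/64, -21/32), value = -85/128
Edge 9: R (sign -) -> bounds (-43/64, -85/128), value = -171/256
Game value = -171/256

-171/256


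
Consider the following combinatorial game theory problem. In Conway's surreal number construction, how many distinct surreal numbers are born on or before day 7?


Day 0: {|} = 0 is born. Count = 1.
Day n: the number of surreal numbers born by day n is 2^(n+1) - 1.
By day 0: 2^1 - 1 = 1
By day 1: 2^2 - 1 = 3
By day 2: 2^3 - 1 = 7
By day 3: 2^4 - 1 = 15
By day 4: 2^5 - 1 = 31
By day 5: 2^6 - 1 = 63
By day 6: 2^7 - 1 = 127
By day 7: 2^8 - 1 = 255
By day 7: 255 surreal numbers.

255


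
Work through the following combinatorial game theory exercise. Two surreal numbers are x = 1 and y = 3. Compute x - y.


x = 1, y = 3
x - y = 1 - 3 = -2

-2


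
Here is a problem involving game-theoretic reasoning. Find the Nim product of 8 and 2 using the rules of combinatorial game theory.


Nim multiplication is bilinear over XOR: (u XOR v) * w = (u*w) XOR (v*w).
So we split each operand into its bit components and XOR the pairwise Nim products.
8 = 8 (as XOR of powers of 2).
2 = 2 (as XOR of powers of 2).
Using the standard Nim-product table on single bits:
  2*2 = 3,   2*4 = 8,   2*8 = 12,
  4*4 = 6,   4*8 = 11,  8*8 = 13,
and  1*x = x (identity), k*l = l*k (commutative).
Pairwise Nim products:
  8 * 2 = 12
XOR them: 12 = 12.
Result: 8 * 2 = 12 (in Nim).

12


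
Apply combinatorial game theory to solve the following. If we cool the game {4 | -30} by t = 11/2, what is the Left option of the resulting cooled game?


Original game: {4 | -30} (a switch {a | b} with a > b).
Cooling by t (for t below the temperature (a - b)/2 = 17) taxes each move by t: {a | b} cooled by t is {a - t | b + t}.
Cooling amount: t = 11/2
Cooled Left option: 4 - 11/2 = -3/2
Cooled Right option: -30 + 11/2 = -49/2
Cooled game: {-3/2 | -49/2}
Left option = -3/2

-3/2
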